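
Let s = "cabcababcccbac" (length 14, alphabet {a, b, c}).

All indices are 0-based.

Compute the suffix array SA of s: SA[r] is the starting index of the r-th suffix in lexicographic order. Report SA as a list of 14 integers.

rank | idx | suffix
   0 |   4 | ababcccbac
   1 |   1 | abcababcccbac
   2 |   6 | abcccbac
   3 |  12 | ac
   4 |   5 | babcccbac
   5 |  11 | bac
   6 |   2 | bcababcccbac
   7 |   7 | bcccbac
   8 |  13 | c
   9 |   3 | cababcccbac
  10 |   0 | cabcababcccbac
  11 |  10 | cbac
  12 |   9 | ccbac
  13 |   8 | cccbac

[4, 1, 6, 12, 5, 11, 2, 7, 13, 3, 0, 10, 9, 8]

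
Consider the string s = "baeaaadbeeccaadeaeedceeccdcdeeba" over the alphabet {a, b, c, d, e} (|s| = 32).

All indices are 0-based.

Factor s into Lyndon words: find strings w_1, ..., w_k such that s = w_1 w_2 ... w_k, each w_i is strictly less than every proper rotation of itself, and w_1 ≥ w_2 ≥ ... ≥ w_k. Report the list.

["b", "ae", "aaadbeeccaadeaeedceeccdcdeeb", "a"]

emit factor 1: 'b' (i=0, period=1)
emit factor 2: 'ae' (i=1, period=2)
emit factor 3: 'aaadbeeccaadeaeedceeccdcdeeb' (i=3, period=28)
emit factor 4: 'a' (i=31, period=1)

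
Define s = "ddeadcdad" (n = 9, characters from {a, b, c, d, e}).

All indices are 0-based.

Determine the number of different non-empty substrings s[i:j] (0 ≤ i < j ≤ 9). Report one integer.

rank→(start, suffix):
  0 → (7, 'ad')
  1 → (3, 'adcdad')
  2 → (5, 'cdad')
  3 → (8, 'd')
  4 → (6, 'dad')
  5 → (4, 'dcdad')
  6 → (0, 'ddeadcdad')
  7 → (1, 'deadcdad')
  8 → (2, 'eadcdad')

SA = [7, 3, 5, 8, 6, 4, 0, 1, 2]
rank  pair      lcp
   1  s[7:],s[3:]  2  'ad'
   2  s[3:],s[5:]  0  ''
   3  s[5:],s[8:]  0  ''
   4  s[8:],s[6:]  1  'd'
   5  s[6:],s[4:]  1  'd'
   6  s[4:],s[0:]  1  'd'
   7  s[0:],s[1:]  1  'd'
   8  s[1:],s[2:]  0  ''

n(n+1)/2 = 9·10/2 = 45
Σ LCP = 0 + 2 + 0 + 0 + 1 + 1 + 1 + 1 + 0 = 6
distinct = 45 − 6 = 39

39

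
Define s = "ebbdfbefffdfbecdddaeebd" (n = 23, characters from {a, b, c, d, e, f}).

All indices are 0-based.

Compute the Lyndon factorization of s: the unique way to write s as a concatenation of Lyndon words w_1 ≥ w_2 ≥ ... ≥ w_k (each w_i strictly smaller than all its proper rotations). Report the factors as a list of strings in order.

["e", "bbdfbefffdfbecddd", "aeebd"]

emit factor 1: 'e' (i=0, period=1)
emit factor 2: 'bbdfbefffdfbecddd' (i=1, period=17)
emit factor 3: 'aeebd' (i=18, period=5)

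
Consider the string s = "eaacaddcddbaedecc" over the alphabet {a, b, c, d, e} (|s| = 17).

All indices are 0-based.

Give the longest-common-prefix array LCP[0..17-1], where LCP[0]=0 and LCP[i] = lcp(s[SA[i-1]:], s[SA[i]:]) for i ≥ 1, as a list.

[0, 1, 1, 1, 0, 0, 1, 1, 1, 0, 1, 1, 2, 1, 0, 1, 1]

rank | idx | suffix
   0 |   1 | aacaddcddbaedecc
   1 |   2 | acaddcddbaedecc
   2 |   4 | addcddbaedecc
   3 |  11 | aedecc
   4 |  10 | baedecc
   5 |  16 | c
   6 |   3 | caddcddbaedecc
   7 |  15 | cc
   8 |   7 | cddbaedecc
   9 |   9 | dbaedecc
  10 |   6 | dcddbaedecc
  11 |   8 | ddbaedecc
  12 |   5 | ddcddbaedecc
  13 |  13 | decc
  14 |   0 | eaacaddcddbaedecc
  15 |  14 | ecc
  16 |  12 | edecc

SA = [1, 2, 4, 11, 10, 16, 3, 15, 7, 9, 6, 8, 5, 13, 0, 14, 12]
rank  pair      lcp
   1  s[1:],s[2:]  1  'a'
   2  s[2:],s[4:]  1  'a'
   3  s[4:],s[11:]  1  'a'
   4  s[11:],s[10:]  0  ''
   5  s[10:],s[16:]  0  ''
   6  s[16:],s[3:]  1  'c'
   7  s[3:],s[15:]  1  'c'
   8  s[15:],s[7:]  1  'c'
   9  s[7:],s[9:]  0  ''
  10  s[9:],s[6:]  1  'd'
  11  s[6:],s[8:]  1  'd'
  12  s[8:],s[5:]  2  'dd'
  13  s[5:],s[13:]  1  'd'
  14  s[13:],s[0:]  0  ''
  15  s[0:],s[14:]  1  'e'
  16  s[14:],s[12:]  1  'e'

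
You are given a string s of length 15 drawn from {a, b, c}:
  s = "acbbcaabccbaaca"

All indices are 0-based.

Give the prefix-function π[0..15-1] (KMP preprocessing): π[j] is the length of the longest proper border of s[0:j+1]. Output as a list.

[0, 0, 0, 0, 0, 1, 1, 0, 0, 0, 0, 1, 1, 2, 1]

π[0] = 0
j=1 s[j]='c': π[1]=0 (border '')
j=2 s[j]='b': π[2]=0 (border '')
j=3 s[j]='b': π[3]=0 (border '')
j=4 s[j]='c': π[4]=0 (border '')
j=5 s[j]='a': π[5]=1 (border 'a')
j=6 s[j]='a': k: 1→0; π[6]=1 (border 'a')
j=7 s[j]='b': k: 1→0; π[7]=0 (border '')
j=8 s[j]='c': π[8]=0 (border '')
j=9 s[j]='c': π[9]=0 (border '')
j=10 s[j]='b': π[10]=0 (border '')
j=11 s[j]='a': π[11]=1 (border 'a')
j=12 s[j]='a': k: 1→0; π[12]=1 (border 'a')
j=13 s[j]='c': π[13]=2 (border 'ac')
j=14 s[j]='a': k: 2→0; π[14]=1 (border 'a')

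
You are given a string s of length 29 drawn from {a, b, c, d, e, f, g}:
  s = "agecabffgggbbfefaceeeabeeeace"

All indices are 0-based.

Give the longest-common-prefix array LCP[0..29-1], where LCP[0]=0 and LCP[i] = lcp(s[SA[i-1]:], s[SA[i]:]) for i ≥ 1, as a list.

rank→(start, suffix):
  0 → (21, 'abeeeace')
  1 → (4, 'abffgggbbfefaceeeabeeeace')
  2 → (26, 'ace')
  3 → (16, 'aceeeabeeeace')
  4 → (0, 'agecabffgggbbfefaceeeabeeeace')
  5 → (11, 'bbfefaceeeabeeeace')
  6 → (22, 'beeeace')
  7 → (12, 'bfefaceeeabeeeace')
  8 → (5, 'bffgggbbfefaceeeabeeeace')
  9 → (3, 'cabffgggbbfefaceeeabeeeace')
  10 → (27, 'ce')
  11 → (17, 'ceeeabeeeace')
  12 → (28, 'e')
  13 → (20, 'eabeeeace')
  14 → (25, 'eace')
  15 → (2, 'ecabffgggbbfefaceeeabeeeace')
  16 → (19, 'eeabeeeace')
  17 → (24, 'eeace')
  18 → (18, 'eeeabeeeace')
  19 → (23, 'eeeace')
  20 → (14, 'efaceeeabeeeace')
  21 → (15, 'faceeeabeeeace')
  22 → (13, 'fefaceeeabeeeace')
  23 → (6, 'ffgggbbfefaceeeabeeeace')
  24 → (7, 'fgggbbfefaceeeabeeeace')
  25 → (10, 'gbbfefaceeeabeeeace')
  26 → (1, 'gecabffgggbbfefaceeeabeeeace')
  27 → (9, 'ggbbfefaceeeabeeeace')
  28 → (8, 'gggbbfefaceeeabeeeace')

SA = [21, 4, 26, 16, 0, 11, 22, 12, 5, 3, 27, 17, 28, 20, 25, 2, 19, 24, 18, 23, 14, 15, 13, 6, 7, 10, 1, 9, 8]
rank  pair      lcp
   1  s[21:],s[4:]  2  'ab'
   2  s[4:],s[26:]  1  'a'
   3  s[26:],s[16:]  3  'ace'
   4  s[16:],s[0:]  1  'a'
   5  s[0:],s[11:]  0  ''
   6  s[11:],s[22:]  1  'b'
   7  s[22:],s[12:]  1  'b'
   8  s[12:],s[5:]  2  'bf'
   9  s[5:],s[3:]  0  ''
  10  s[3:],s[27:]  1  'c'
  11  s[27:],s[17:]  2  'ce'
  12  s[17:],s[28:]  0  ''
  13  s[28:],s[20:]  1  'e'
  14  s[20:],s[25:]  2  'ea'
  15  s[25:],s[2:]  1  'e'
  16  s[2:],s[19:]  1  'e'
  17  s[19:],s[24:]  3  'eea'
  18  s[24:],s[18:]  2  'ee'
  19  s[18:],s[23:]  4  'eeea'
  20  s[23:],s[14:]  1  'e'
  21  s[14:],s[15:]  0  ''
  22  s[15:],s[13:]  1  'f'
  23  s[13:],s[6:]  1  'f'
  24  s[6:],s[7:]  1  'f'
  25  s[7:],s[10:]  0  ''
  26  s[10:],s[1:]  1  'g'
  27  s[1:],s[9:]  1  'g'
  28  s[9:],s[8:]  2  'gg'

[0, 2, 1, 3, 1, 0, 1, 1, 2, 0, 1, 2, 0, 1, 2, 1, 1, 3, 2, 4, 1, 0, 1, 1, 1, 0, 1, 1, 2]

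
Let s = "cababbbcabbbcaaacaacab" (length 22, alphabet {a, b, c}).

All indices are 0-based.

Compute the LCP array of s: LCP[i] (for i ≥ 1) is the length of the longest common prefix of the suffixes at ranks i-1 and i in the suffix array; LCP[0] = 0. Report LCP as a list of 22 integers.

sorted suffixes:
  #0 SA[0]=13  'aaacaacab'
  #1 SA[1]=14  'aacaacab'
  #2 SA[2]=17  'aacab'
  #3 SA[3]=20  'ab'
  #4 SA[4]=1  'ababbbcabbbcaaacaacab'
  #5 SA[5]=8  'abbbcaaacaacab'
  #6 SA[6]=3  'abbbcabbbcaaacaacab'
  #7 SA[7]=15  'acaacab'
  #8 SA[8]=18  'acab'
  #9 SA[9]=21  'b'
  #10 SA[10]=2  'babbbcabbbcaaacaacab'
  #11 SA[11]=9  'bbbcaaacaacab'
  #12 SA[12]=4  'bbbcabbbcaaacaacab'
  #13 SA[13]=10  'bbcaaacaacab'
  #14 SA[14]=5  'bbcabbbcaaacaacab'
  #15 SA[15]=11  'bcaaacaacab'
  #16 SA[16]=6  'bcabbbcaaacaacab'
  #17 SA[17]=12  'caaacaacab'
  #18 SA[18]=16  'caacab'
  #19 SA[19]=19  'cab'
  #20 SA[20]=0  'cababbbcabbbcaaacaacab'
  #21 SA[21]=7  'cabbbcaaacaacab'

SA = [13, 14, 17, 20, 1, 8, 3, 15, 18, 21, 2, 9, 4, 10, 5, 11, 6, 12, 16, 19, 0, 7]
[i] adj suffixes → lcp
  [1] 13/14 → 2 ('aa')
  [2] 14/17 → 4 ('aaca')
  [3] 17/20 → 1 ('a')
  [4] 20/1 → 2 ('ab')
  [5] 1/8 → 2 ('ab')
  [6] 8/3 → 6 ('abbbca')
  [7] 3/15 → 1 ('a')
  [8] 15/18 → 3 ('aca')
  [9] 18/21 → 0 ('')
  [10] 21/2 → 1 ('b')
  [11] 2/9 → 1 ('b')
  [12] 9/4 → 5 ('bbbca')
  [13] 4/10 → 2 ('bb')
  [14] 10/5 → 4 ('bbca')
  [15] 5/11 → 1 ('b')
  [16] 11/6 → 3 ('bca')
  [17] 6/12 → 0 ('')
  [18] 12/16 → 3 ('caa')
  [19] 16/19 → 2 ('ca')
  [20] 19/0 → 3 ('cab')
  [21] 0/7 → 3 ('cab')

[0, 2, 4, 1, 2, 2, 6, 1, 3, 0, 1, 1, 5, 2, 4, 1, 3, 0, 3, 2, 3, 3]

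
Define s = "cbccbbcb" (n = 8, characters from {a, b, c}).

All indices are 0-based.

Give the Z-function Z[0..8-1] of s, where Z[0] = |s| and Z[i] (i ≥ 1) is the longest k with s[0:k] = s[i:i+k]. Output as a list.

[8, 0, 1, 2, 0, 0, 2, 0]

Z[0]=8
i=1: i≥r, start 0; Z[1]=0
i=2: i≥r, start 0; Z[2]=1 scan→box=[2,3)
i=3: i≥r, start 0; Z[3]=2 scan→box=[3,5)
i=4: min(r-i=1, Z[1]=0)=0; Z[4]=0
i=5: i≥r, start 0; Z[5]=0
i=6: i≥r, start 0; Z[6]=2 scan→box=[6,8)
i=7: min(r-i=1, Z[1]=0)=0; Z[7]=0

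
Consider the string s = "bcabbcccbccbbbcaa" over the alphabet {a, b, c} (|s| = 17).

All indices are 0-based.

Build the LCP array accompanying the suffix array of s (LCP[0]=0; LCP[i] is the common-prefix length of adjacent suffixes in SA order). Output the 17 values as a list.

[0, 1, 1, 0, 2, 3, 1, 3, 2, 3, 0, 2, 1, 2, 1, 3, 2]

sorted suffixes:
  #0 SA[0]=16  'a'
  #1 SA[1]=15  'aa'
  #2 SA[2]=2  'abbcccbccbbbcaa'
  #3 SA[3]=11  'bbbcaa'
  #4 SA[4]=12  'bbcaa'
  #5 SA[5]=3  'bbcccbccbbbcaa'
  #6 SA[6]=13  'bcaa'
  #7 SA[7]=0  'bcabbcccbccbbbcaa'
  #8 SA[8]=8  'bccbbbcaa'
  #9 SA[9]=4  'bcccbccbbbcaa'
  #10 SA[10]=14  'caa'
  #11 SA[11]=1  'cabbcccbccbbbcaa'
  #12 SA[12]=10  'cbbbcaa'
  #13 SA[13]=7  'cbccbbbcaa'
  #14 SA[14]=9  'ccbbbcaa'
  #15 SA[15]=6  'ccbccbbbcaa'
  #16 SA[16]=5  'cccbccbbbcaa'

SA = [16, 15, 2, 11, 12, 3, 13, 0, 8, 4, 14, 1, 10, 7, 9, 6, 5]
rank  pair      lcp
   1  s[16:],s[15:]  1  'a'
   2  s[15:],s[2:]  1  'a'
   3  s[2:],s[11:]  0  ''
   4  s[11:],s[12:]  2  'bb'
   5  s[12:],s[3:]  3  'bbc'
   6  s[3:],s[13:]  1  'b'
   7  s[13:],s[0:]  3  'bca'
   8  s[0:],s[8:]  2  'bc'
   9  s[8:],s[4:]  3  'bcc'
  10  s[4:],s[14:]  0  ''
  11  s[14:],s[1:]  2  'ca'
  12  s[1:],s[10:]  1  'c'
  13  s[10:],s[7:]  2  'cb'
  14  s[7:],s[9:]  1  'c'
  15  s[9:],s[6:]  3  'ccb'
  16  s[6:],s[5:]  2  'cc'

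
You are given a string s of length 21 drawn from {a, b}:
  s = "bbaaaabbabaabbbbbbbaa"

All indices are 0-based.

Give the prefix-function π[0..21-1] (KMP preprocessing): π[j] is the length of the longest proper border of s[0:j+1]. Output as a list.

[0, 1, 0, 0, 0, 0, 1, 2, 3, 1, 0, 0, 1, 2, 2, 2, 2, 2, 2, 3, 4]

π[0] = 0
j=1 s[j]='b': π[1]=1 (border 'b')
j=2 s[j]='a': k: 1→0; π[2]=0 (border '')
j=3 s[j]='a': π[3]=0 (border '')
j=4 s[j]='a': π[4]=0 (border '')
j=5 s[j]='a': π[5]=0 (border '')
j=6 s[j]='b': π[6]=1 (border 'b')
j=7 s[j]='b': π[7]=2 (border 'bb')
j=8 s[j]='a': π[8]=3 (border 'bba')
j=9 s[j]='b': k: 3→0; π[9]=1 (border 'b')
j=10 s[j]='a': k: 1→0; π[10]=0 (border '')
j=11 s[j]='a': π[11]=0 (border '')
j=12 s[j]='b': π[12]=1 (border 'b')
j=13 s[j]='b': π[13]=2 (border 'bb')
j=14 s[j]='b': k: 2→1; π[14]=2 (border 'bb')
j=15 s[j]='b': k: 2→1; π[15]=2 (border 'bb')
j=16 s[j]='b': k: 2→1; π[16]=2 (border 'bb')
j=17 s[j]='b': k: 2→1; π[17]=2 (border 'bb')
j=18 s[j]='b': k: 2→1; π[18]=2 (border 'bb')
j=19 s[j]='a': π[19]=3 (border 'bba')
j=20 s[j]='a': π[20]=4 (border 'bbaa')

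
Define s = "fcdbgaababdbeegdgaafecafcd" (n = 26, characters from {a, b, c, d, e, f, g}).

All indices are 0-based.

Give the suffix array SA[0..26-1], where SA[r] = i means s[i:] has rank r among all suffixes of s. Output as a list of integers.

[5, 17, 6, 8, 22, 18, 7, 9, 11, 3, 21, 24, 1, 25, 10, 2, 15, 20, 12, 13, 23, 0, 19, 4, 16, 14]

rank | idx | suffix
   0 |   5 | aababdbeegdgaafecafcd
   1 |  17 | aafecafcd
   2 |   6 | ababdbeegdgaafecafcd
   3 |   8 | abdbeegdgaafecafcd
   4 |  22 | afcd
   5 |  18 | afecafcd
   6 |   7 | babdbeegdgaafecafcd
   7 |   9 | bdbeegdgaafecafcd
   8 |  11 | beegdgaafecafcd
   9 |   3 | bgaababdbeegdgaafecafcd
  10 |  21 | cafcd
  11 |  24 | cd
  12 |   1 | cdbgaababdbeegdgaafecafcd
  13 |  25 | d
  14 |  10 | dbeegdgaafecafcd
  15 |   2 | dbgaababdbeegdgaafecafcd
  16 |  15 | dgaafecafcd
  17 |  20 | ecafcd
  18 |  12 | eegdgaafecafcd
  19 |  13 | egdgaafecafcd
  20 |  23 | fcd
  21 |   0 | fcdbgaababdbeegdgaafecafcd
  22 |  19 | fecafcd
  23 |   4 | gaababdbeegdgaafecafcd
  24 |  16 | gaafecafcd
  25 |  14 | gdgaafecafcd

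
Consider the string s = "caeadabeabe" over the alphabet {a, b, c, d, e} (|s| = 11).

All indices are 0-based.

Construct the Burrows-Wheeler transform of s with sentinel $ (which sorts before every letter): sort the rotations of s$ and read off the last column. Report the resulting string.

rank  rotation      last
    0  $caeadabeabe  e
    1  abe$caeadabe  e
    2  abeabe$caead  d
    3  adabeabe$cae  e
    4  aeadabeabe$c  c
    5  be$caeadabea  a
    6  beabe$caeada  a
    7  caeadabeabe$  $
    8  dabeabe$caea  a
    9  e$caeadabeab  b
   10  eabe$caeadab  b
   11  eadabeabe$ca  a

eedecaa$abba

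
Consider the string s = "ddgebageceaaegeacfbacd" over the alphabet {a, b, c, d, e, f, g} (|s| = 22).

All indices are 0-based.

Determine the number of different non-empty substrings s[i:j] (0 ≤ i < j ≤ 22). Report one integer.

sorted suffixes:
  #0 SA[0]=10  'aaegeacfbacd'
  #1 SA[1]=19  'acd'
  #2 SA[2]=15  'acfbacd'
  #3 SA[3]=11  'aegeacfbacd'
  #4 SA[4]=5  'ageceaaegeacfbacd'
  #5 SA[5]=18  'bacd'
  #6 SA[6]=4  'bageceaaegeacfbacd'
  #7 SA[7]=20  'cd'
  #8 SA[8]=8  'ceaaegeacfbacd'
  #9 SA[9]=16  'cfbacd'
  #10 SA[10]=21  'd'
  #11 SA[11]=0  'ddgebageceaaegeacfbacd'
  #12 SA[12]=1  'dgebageceaaegeacfbacd'
  #13 SA[13]=9  'eaaegeacfbacd'
  #14 SA[14]=14  'eacfbacd'
  #15 SA[15]=3  'ebageceaaegeacfbacd'
  #16 SA[16]=7  'eceaaegeacfbacd'
  #17 SA[17]=12  'egeacfbacd'
  #18 SA[18]=17  'fbacd'
  #19 SA[19]=13  'geacfbacd'
  #20 SA[20]=2  'gebageceaaegeacfbacd'
  #21 SA[21]=6  'geceaaegeacfbacd'

SA = [10, 19, 15, 11, 5, 18, 4, 20, 8, 16, 21, 0, 1, 9, 14, 3, 7, 12, 17, 13, 2, 6]
[i] adj suffixes → lcp
  [1] 10/19 → 1 ('a')
  [2] 19/15 → 2 ('ac')
  [3] 15/11 → 1 ('a')
  [4] 11/5 → 1 ('a')
  [5] 5/18 → 0 ('')
  [6] 18/4 → 2 ('ba')
  [7] 4/20 → 0 ('')
  [8] 20/8 → 1 ('c')
  [9] 8/16 → 1 ('c')
  [10] 16/21 → 0 ('')
  [11] 21/0 → 1 ('d')
  [12] 0/1 → 1 ('d')
  [13] 1/9 → 0 ('')
  [14] 9/14 → 2 ('ea')
  [15] 14/3 → 1 ('e')
  [16] 3/7 → 1 ('e')
  [17] 7/12 → 1 ('e')
  [18] 12/17 → 0 ('')
  [19] 17/13 → 0 ('')
  [20] 13/2 → 2 ('ge')
  [21] 2/6 → 2 ('ge')

n(n+1)/2 = 22·23/2 = 253
Σ LCP = 0 + 1 + 2 + 1 + 1 + 0 + 2 + 0 + 1 + 1 + 0 + 1 + 1 + 0 + 2 + 1 + 1 + 1 + 0 + 0 + 2 + 2 = 20
distinct = 253 − 20 = 233

233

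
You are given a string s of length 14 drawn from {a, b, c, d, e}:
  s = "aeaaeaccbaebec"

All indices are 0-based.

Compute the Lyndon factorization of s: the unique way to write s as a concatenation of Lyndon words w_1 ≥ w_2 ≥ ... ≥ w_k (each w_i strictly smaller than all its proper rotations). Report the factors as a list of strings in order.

["ae", "aaeaccbaebec"]

emit factor 1: 'ae' (i=0, period=2)
emit factor 2: 'aaeaccbaebec' (i=2, period=12)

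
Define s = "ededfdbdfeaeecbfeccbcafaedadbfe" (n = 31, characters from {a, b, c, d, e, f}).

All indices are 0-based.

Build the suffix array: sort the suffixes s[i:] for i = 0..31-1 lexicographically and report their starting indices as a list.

sorted suffixes:
  #0 SA[0]=26  'adbfe'
  #1 SA[1]=23  'aedadbfe'
  #2 SA[2]=10  'aeecbfeccbcafaedadbfe'
  #3 SA[3]=21  'afaedadbfe'
  #4 SA[4]=19  'bcafaedadbfe'
  #5 SA[5]=6  'bdfeaeecbfeccbcafaedadbfe'
  #6 SA[6]=28  'bfe'
  #7 SA[7]=14  'bfeccbcafaedadbfe'
  #8 SA[8]=20  'cafaedadbfe'
  #9 SA[9]=18  'cbcafaedadbfe'
  #10 SA[10]=13  'cbfeccbcafaedadbfe'
  #11 SA[11]=17  'ccbcafaedadbfe'
  #12 SA[12]=25  'dadbfe'
  #13 SA[13]=5  'dbdfeaeecbfeccbcafaedadbfe'
  #14 SA[14]=27  'dbfe'
  #15 SA[15]=1  'dedfdbdfeaeecbfeccbcafaedadbfe'
  #16 SA[16]=3  'dfdbdfeaeecbfeccbcafaedadbfe'
  #17 SA[17]=7  'dfeaeecbfeccbcafaedadbfe'
  #18 SA[18]=30  'e'
  #19 SA[19]=9  'eaeecbfeccbcafaedadbfe'
  #20 SA[20]=12  'ecbfeccbcafaedadbfe'
  #21 SA[21]=16  'eccbcafaedadbfe'
  #22 SA[22]=24  'edadbfe'
  #23 SA[23]=0  'ededfdbdfeaeecbfeccbcafaedadbfe'
  #24 SA[24]=2  'edfdbdfeaeecbfeccbcafaedadbfe'
  #25 SA[25]=11  'eecbfeccbcafaedadbfe'
  #26 SA[26]=22  'faedadbfe'
  #27 SA[27]=4  'fdbdfeaeecbfeccbcafaedadbfe'
  #28 SA[28]=29  'fe'
  #29 SA[29]=8  'feaeecbfeccbcafaedadbfe'
  #30 SA[30]=15  'feccbcafaedadbfe'

[26, 23, 10, 21, 19, 6, 28, 14, 20, 18, 13, 17, 25, 5, 27, 1, 3, 7, 30, 9, 12, 16, 24, 0, 2, 11, 22, 4, 29, 8, 15]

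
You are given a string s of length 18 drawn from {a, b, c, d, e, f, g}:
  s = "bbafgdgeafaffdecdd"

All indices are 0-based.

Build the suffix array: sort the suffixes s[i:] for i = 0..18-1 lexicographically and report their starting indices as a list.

[8, 10, 2, 1, 0, 15, 17, 16, 13, 5, 7, 14, 9, 12, 11, 3, 4, 6]

sorted suffixes:
  #0 SA[0]=8  'afaffdecdd'
  #1 SA[1]=10  'affdecdd'
  #2 SA[2]=2  'afgdgeafaffdecdd'
  #3 SA[3]=1  'bafgdgeafaffdecdd'
  #4 SA[4]=0  'bbafgdgeafaffdecdd'
  #5 SA[5]=15  'cdd'
  #6 SA[6]=17  'd'
  #7 SA[7]=16  'dd'
  #8 SA[8]=13  'decdd'
  #9 SA[9]=5  'dgeafaffdecdd'
  #10 SA[10]=7  'eafaffdecdd'
  #11 SA[11]=14  'ecdd'
  #12 SA[12]=9  'faffdecdd'
  #13 SA[13]=12  'fdecdd'
  #14 SA[14]=11  'ffdecdd'
  #15 SA[15]=3  'fgdgeafaffdecdd'
  #16 SA[16]=4  'gdgeafaffdecdd'
  #17 SA[17]=6  'geafaffdecdd'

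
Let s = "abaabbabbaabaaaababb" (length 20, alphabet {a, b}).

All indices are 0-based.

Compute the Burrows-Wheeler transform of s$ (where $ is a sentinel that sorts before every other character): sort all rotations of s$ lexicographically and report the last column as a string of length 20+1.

bbababa$abbababaabaaa

rank  rotation               last
    0  $abaabbabbaabaaaababb  b
    1  aaaababb$abaabbabbaab  b
    2  aaababb$abaabbabbaaba  a
    3  aabaaaababb$abaabbabb  b
    4  aababb$abaabbabbaabaa  a
    5  aabbabbaabaaaababb$ab  b
    6  abaaaababb$abaabbabba  a
    7  abaabbabbaabaaaababb$  $
    8  ababb$abaabbabbaabaaa  a
    9  abb$abaabbabbaabaaaab  b
   10  abbaabaaaababb$abaabb  b
   11  abbabbaabaaaababb$aba  a
   12  b$abaabbabbaabaaaabab  b
   13  baaaababb$abaabbabbaa  a
   14  baabaaaababb$abaabbab  b
   15  baabbabbaabaaaababb$a  a
   16  babb$abaabbabbaabaaaa  a
   17  babbaabaaaababb$abaab  b
   18  bb$abaabbabbaabaaaaba  a
   19  bbaabaaaababb$abaabba  a
   20  bbabbaabaaaababb$abaa  a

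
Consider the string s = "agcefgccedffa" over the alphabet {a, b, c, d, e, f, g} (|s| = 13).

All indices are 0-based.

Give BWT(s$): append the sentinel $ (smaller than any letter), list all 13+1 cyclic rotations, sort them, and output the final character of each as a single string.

rank  rotation        last
    0  $agcefgccedffa  a
    1  a$agcefgccedff  f
    2  agcefgccedffa$  $
    3  ccedffa$agcefg  g
    4  cedffa$agcefgc  c
    5  cefgccedffa$ag  g
    6  dffa$agcefgcce  e
    7  edffa$agcefgcc  c
    8  efgccedffa$agc  c
    9  fa$agcefgccedf  f
   10  ffa$agcefgcced  d
   11  fgccedffa$agce  e
   12  gccedffa$agcef  f
   13  gcefgccedffa$a  a

af$gcgeccfdefa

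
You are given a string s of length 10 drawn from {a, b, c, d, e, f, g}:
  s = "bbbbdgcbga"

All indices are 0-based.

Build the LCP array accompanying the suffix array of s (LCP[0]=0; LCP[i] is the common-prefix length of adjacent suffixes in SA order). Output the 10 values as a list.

rank | idx | suffix
   0 |   9 | a
   1 |   0 | bbbbdgcbga
   2 |   1 | bbbdgcbga
   3 |   2 | bbdgcbga
   4 |   3 | bdgcbga
   5 |   7 | bga
   6 |   6 | cbga
   7 |   4 | dgcbga
   8 |   8 | ga
   9 |   5 | gcbga

SA = [9, 0, 1, 2, 3, 7, 6, 4, 8, 5]
i: (SA[i-1],SA[i]) lcp shared
  1: (9,0) 0 ''
  2: (0,1) 3 'bbb'
  3: (1,2) 2 'bb'
  4: (2,3) 1 'b'
  5: (3,7) 1 'b'
  6: (7,6) 0 ''
  7: (6,4) 0 ''
  8: (4,8) 0 ''
  9: (8,5) 1 'g'

[0, 0, 3, 2, 1, 1, 0, 0, 0, 1]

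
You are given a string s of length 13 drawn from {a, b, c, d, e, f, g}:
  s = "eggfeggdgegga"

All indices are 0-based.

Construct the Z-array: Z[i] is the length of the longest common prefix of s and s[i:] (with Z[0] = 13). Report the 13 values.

[13, 0, 0, 0, 3, 0, 0, 0, 0, 3, 0, 0, 0]

Z[0]=13
i=1: outside box; Z[1]=0
i=2: outside box; Z[2]=0
i=3: outside box; Z[3]=0
i=4: outside box; Z[4]=3 extend→box=[4,7)
i=5: min(r-i=2, Z[1]=0)=0; Z[5]=0
i=6: min(r-i=1, Z[2]=0)=0; Z[6]=0
i=7: outside box; Z[7]=0
i=8: outside box; Z[8]=0
i=9: outside box; Z[9]=3 extend→box=[9,12)
i=10: min(r-i=2, Z[1]=0)=0; Z[10]=0
i=11: min(r-i=1, Z[2]=0)=0; Z[11]=0
i=12: outside box; Z[12]=0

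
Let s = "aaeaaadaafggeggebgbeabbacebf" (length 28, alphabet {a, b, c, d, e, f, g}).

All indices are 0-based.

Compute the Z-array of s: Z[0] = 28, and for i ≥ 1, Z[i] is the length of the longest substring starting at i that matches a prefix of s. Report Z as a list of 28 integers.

[28, 1, 0, 2, 2, 1, 0, 2, 1, 0, 0, 0, 0, 0, 0, 0, 0, 0, 0, 0, 1, 0, 0, 1, 0, 0, 0, 0]

Z[0]=28
i=1: i≥r, start 0; Z[1]=1 grow→box=[1,2)
i=2: i≥r, start 0; Z[2]=0
i=3: i≥r, start 0; Z[3]=2 grow→box=[3,5)
i=4: min(r-i=1, Z[1]=1)=1; Z[4]=2 grow→box=[4,6)
i=5: min(r-i=1, Z[1]=1)=1; Z[5]=1
i=6: i≥r, start 0; Z[6]=0
i=7: i≥r, start 0; Z[7]=2 grow→box=[7,9)
i=8: min(r-i=1, Z[1]=1)=1; Z[8]=1
i=9: i≥r, start 0; Z[9]=0
i=10: i≥r, start 0; Z[10]=0
i=11: i≥r, start 0; Z[11]=0
i=12: i≥r, start 0; Z[12]=0
i=13: i≥r, start 0; Z[13]=0
i=14: i≥r, start 0; Z[14]=0
i=15: i≥r, start 0; Z[15]=0
i=16: i≥r, start 0; Z[16]=0
i=17: i≥r, start 0; Z[17]=0
i=18: i≥r, start 0; Z[18]=0
i=19: i≥r, start 0; Z[19]=0
i=20: i≥r, start 0; Z[20]=1 grow→box=[20,21)
i=21: i≥r, start 0; Z[21]=0
i=22: i≥r, start 0; Z[22]=0
i=23: i≥r, start 0; Z[23]=1 grow→box=[23,24)
i=24: i≥r, start 0; Z[24]=0
i=25: i≥r, start 0; Z[25]=0
i=26: i≥r, start 0; Z[26]=0
i=27: i≥r, start 0; Z[27]=0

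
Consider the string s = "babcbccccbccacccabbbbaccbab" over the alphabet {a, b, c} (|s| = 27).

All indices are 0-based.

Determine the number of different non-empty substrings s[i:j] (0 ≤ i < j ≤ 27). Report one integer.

sorted suffixes:
  #0 SA[0]=25  'ab'
  #1 SA[1]=16  'abbbbaccbab'
  #2 SA[2]=1  'abcbccccbccacccabbbbaccbab'
  #3 SA[3]=21  'accbab'
  #4 SA[4]=12  'acccabbbbaccbab'
  #5 SA[5]=26  'b'
  #6 SA[6]=24  'bab'
  #7 SA[7]=0  'babcbccccbccacccabbbbaccbab'
  #8 SA[8]=20  'baccbab'
  #9 SA[9]=19  'bbaccbab'
  #10 SA[10]=18  'bbbaccbab'
  #11 SA[11]=17  'bbbbaccbab'
  #12 SA[12]=2  'bcbccccbccacccabbbbaccbab'
  #13 SA[13]=9  'bccacccabbbbaccbab'
  #14 SA[14]=4  'bccccbccacccabbbbaccbab'
  #15 SA[15]=15  'cabbbbaccbab'
  #16 SA[16]=11  'cacccabbbbaccbab'
  #17 SA[17]=23  'cbab'
  #18 SA[18]=8  'cbccacccabbbbaccbab'
  #19 SA[19]=3  'cbccccbccacccabbbbaccbab'
  #20 SA[20]=14  'ccabbbbaccbab'
  #21 SA[21]=10  'ccacccabbbbaccbab'
  #22 SA[22]=22  'ccbab'
  #23 SA[23]=7  'ccbccacccabbbbaccbab'
  #24 SA[24]=13  'cccabbbbaccbab'
  #25 SA[25]=6  'cccbccacccabbbbaccbab'
  #26 SA[26]=5  'ccccbccacccabbbbaccbab'

SA = [25, 16, 1, 21, 12, 26, 24, 0, 20, 19, 18, 17, 2, 9, 4, 15, 11, 23, 8, 3, 14, 10, 22, 7, 13, 6, 5]
rank  pair      lcp
   1  s[25:],s[16:]  2  'ab'
   2  s[16:],s[1:]  2  'ab'
   3  s[1:],s[21:]  1  'a'
   4  s[21:],s[12:]  3  'acc'
   5  s[12:],s[26:]  0  ''
   6  s[26:],s[24:]  1  'b'
   7  s[24:],s[0:]  3  'bab'
   8  s[0:],s[20:]  2  'ba'
   9  s[20:],s[19:]  1  'b'
  10  s[19:],s[18:]  2  'bb'
  11  s[18:],s[17:]  3  'bbb'
  12  s[17:],s[2:]  1  'b'
  13  s[2:],s[9:]  2  'bc'
  14  s[9:],s[4:]  3  'bcc'
  15  s[4:],s[15:]  0  ''
  16  s[15:],s[11:]  2  'ca'
  17  s[11:],s[23:]  1  'c'
  18  s[23:],s[8:]  2  'cb'
  19  s[8:],s[3:]  4  'cbcc'
  20  s[3:],s[14:]  1  'c'
  21  s[14:],s[10:]  3  'cca'
  22  s[10:],s[22:]  2  'cc'
  23  s[22:],s[7:]  3  'ccb'
  24  s[7:],s[13:]  2  'cc'
  25  s[13:],s[6:]  3  'ccc'
  26  s[6:],s[5:]  3  'ccc'

n(n+1)/2 = 27·28/2 = 378
Σ LCP = 0 + 2 + 2 + 1 + 3 + 0 + 1 + 3 + 2 + 1 + 2 + 3 + 1 + 2 + 3 + 0 + 2 + 1 + 2 + 4 + 1 + 3 + 2 + 3 + 2 + 3 + 3 = 52
distinct = 378 − 52 = 326

326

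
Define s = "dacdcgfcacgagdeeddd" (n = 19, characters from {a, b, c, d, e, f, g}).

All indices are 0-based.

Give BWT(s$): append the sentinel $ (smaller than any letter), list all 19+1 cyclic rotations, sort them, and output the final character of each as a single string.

rank  rotation              last
    0  $dacdcgfcacgagdeeddd  d
    1  acdcgfcacgagdeeddd$d  d
    2  acgagdeeddd$dacdcgfc  c
    3  agdeeddd$dacdcgfcacg  g
    4  cacgagdeeddd$dacdcgf  f
    5  cdcgfcacgagdeeddd$da  a
    6  cgagdeeddd$dacdcgfca  a
    7  cgfcacgagdeeddd$dacd  d
    8  d$dacdcgfcacgagdeedd  d
    9  dacdcgfcacgagdeeddd$  $
   10  dcgfcacgagdeeddd$dac  c
   11  dd$dacdcgfcacgagdeed  d
   12  ddd$dacdcgfcacgagdee  e
   13  deeddd$dacdcgfcacgag  g
   14  eddd$dacdcgfcacgagde  e
   15  eeddd$dacdcgfcacgagd  d
   16  fcacgagdeeddd$dacdcg  g
   17  gagdeeddd$dacdcgfcac  c
   18  gdeeddd$dacdcgfcacga  a
   19  gfcacgagdeeddd$dacdc  c

ddcgfaadd$cdegedgcac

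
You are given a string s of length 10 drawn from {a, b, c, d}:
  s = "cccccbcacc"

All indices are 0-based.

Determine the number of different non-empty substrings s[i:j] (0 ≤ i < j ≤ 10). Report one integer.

sorted suffixes:
  #0 SA[0]=7  'acc'
  #1 SA[1]=5  'bcacc'
  #2 SA[2]=9  'c'
  #3 SA[3]=6  'cacc'
  #4 SA[4]=4  'cbcacc'
  #5 SA[5]=8  'cc'
  #6 SA[6]=3  'ccbcacc'
  #7 SA[7]=2  'cccbcacc'
  #8 SA[8]=1  'ccccbcacc'
  #9 SA[9]=0  'cccccbcacc'

SA = [7, 5, 9, 6, 4, 8, 3, 2, 1, 0]
[i] adj suffixes → lcp
  [1] 7/5 → 0 ('')
  [2] 5/9 → 0 ('')
  [3] 9/6 → 1 ('c')
  [4] 6/4 → 1 ('c')
  [5] 4/8 → 1 ('c')
  [6] 8/3 → 2 ('cc')
  [7] 3/2 → 2 ('cc')
  [8] 2/1 → 3 ('ccc')
  [9] 1/0 → 4 ('cccc')

n(n+1)/2 = 10·11/2 = 55
Σ LCP = 0 + 0 + 0 + 1 + 1 + 1 + 2 + 2 + 3 + 4 = 14
distinct = 55 − 14 = 41

41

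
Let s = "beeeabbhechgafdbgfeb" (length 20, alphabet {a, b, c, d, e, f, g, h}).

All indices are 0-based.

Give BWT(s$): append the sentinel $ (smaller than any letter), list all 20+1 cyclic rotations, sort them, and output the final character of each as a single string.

rank  rotation               last
    0  $beeeabbhechgafdbgfeb  b
    1  abbhechgafdbgfeb$beee  e
    2  afdbgfeb$beeeabbhechg  g
    3  b$beeeabbhechgafdbgfe  e
    4  bbhechgafdbgfeb$beeea  a
    5  beeeabbhechgafdbgfeb$  $
    6  bgfeb$beeeabbhechgafd  d
    7  bhechgafdbgfeb$beeeab  b
    8  chgafdbgfeb$beeeabbhe  e
    9  dbgfeb$beeeabbhechgaf  f
   10  eabbhechgafdbgfeb$bee  e
   11  eb$beeeabbhechgafdbgf  f
   12  echgafdbgfeb$beeeabbh  h
   13  eeabbhechgafdbgfeb$be  e
   14  eeeabbhechgafdbgfeb$b  b
   15  fdbgfeb$beeeabbhechga  a
   16  feb$beeeabbhechgafdbg  g
   17  gafdbgfeb$beeeabbhech  h
   18  gfeb$beeeabbhechgafdb  b
   19  hechgafdbgfeb$beeeabb  b
   20  hgafdbgfeb$beeeabbhec  c

begea$dbefefhebaghbbc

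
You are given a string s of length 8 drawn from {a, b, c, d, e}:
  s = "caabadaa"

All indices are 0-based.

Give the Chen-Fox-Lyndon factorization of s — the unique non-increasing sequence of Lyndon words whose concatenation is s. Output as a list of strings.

["c", "aabad", "a", "a"]

emit factor 1: 'c' (i=0, period=1)
emit factor 2: 'aabad' (i=1, period=5)
emit factor 3: 'a' (i=6, period=1)
emit factor 4: 'a' (i=7, period=1)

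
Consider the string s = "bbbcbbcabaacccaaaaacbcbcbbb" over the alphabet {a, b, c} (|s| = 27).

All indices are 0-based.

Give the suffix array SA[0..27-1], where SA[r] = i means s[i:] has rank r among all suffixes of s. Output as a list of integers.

[14, 15, 16, 17, 9, 7, 18, 10, 26, 8, 25, 24, 0, 4, 1, 5, 22, 2, 20, 13, 6, 23, 3, 21, 19, 12, 11]

rank | idx | suffix
   0 |  14 | aaaaacbcbcbbb
   1 |  15 | aaaacbcbcbbb
   2 |  16 | aaacbcbcbbb
   3 |  17 | aacbcbcbbb
   4 |   9 | aacccaaaaacbcbcbbb
   5 |   7 | abaacccaaaaacbcbcbbb
   6 |  18 | acbcbcbbb
   7 |  10 | acccaaaaacbcbcbbb
   8 |  26 | b
   9 |   8 | baacccaaaaacbcbcbbb
  10 |  25 | bb
  11 |  24 | bbb
  12 |   0 | bbbcbbcabaacccaaaaacbcbcbbb
  13 |   4 | bbcabaacccaaaaacbcbcbbb
  14 |   1 | bbcbbcabaacccaaaaacbcbcbbb
  15 |   5 | bcabaacccaaaaacbcbcbbb
  16 |  22 | bcbbb
  17 |   2 | bcbbcabaacccaaaaacbcbcbbb
  18 |  20 | bcbcbbb
  19 |  13 | caaaaacbcbcbbb
  20 |   6 | cabaacccaaaaacbcbcbbb
  21 |  23 | cbbb
  22 |   3 | cbbcabaacccaaaaacbcbcbbb
  23 |  21 | cbcbbb
  24 |  19 | cbcbcbbb
  25 |  12 | ccaaaaacbcbcbbb
  26 |  11 | cccaaaaacbcbcbbb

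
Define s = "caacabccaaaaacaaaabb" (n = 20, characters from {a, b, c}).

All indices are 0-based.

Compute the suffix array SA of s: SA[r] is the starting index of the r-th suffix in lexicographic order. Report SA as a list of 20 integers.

rank | idx | suffix
   0 |   8 | aaaaacaaaabb
   1 |  14 | aaaabb
   2 |   9 | aaaacaaaabb
   3 |  15 | aaabb
   4 |  10 | aaacaaaabb
   5 |  16 | aabb
   6 |  11 | aacaaaabb
   7 |   1 | aacabccaaaaacaaaabb
   8 |  17 | abb
   9 |   4 | abccaaaaacaaaabb
  10 |  12 | acaaaabb
  11 |   2 | acabccaaaaacaaaabb
  12 |  19 | b
  13 |  18 | bb
  14 |   5 | bccaaaaacaaaabb
  15 |   7 | caaaaacaaaabb
  16 |  13 | caaaabb
  17 |   0 | caacabccaaaaacaaaabb
  18 |   3 | cabccaaaaacaaaabb
  19 |   6 | ccaaaaacaaaabb

[8, 14, 9, 15, 10, 16, 11, 1, 17, 4, 12, 2, 19, 18, 5, 7, 13, 0, 3, 6]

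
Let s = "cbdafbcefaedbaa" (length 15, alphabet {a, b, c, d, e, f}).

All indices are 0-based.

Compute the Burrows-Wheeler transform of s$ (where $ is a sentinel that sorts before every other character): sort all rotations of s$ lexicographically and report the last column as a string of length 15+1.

aabfddfc$bbeacea

rank  rotation          last
    0  $cbdafbcefaedbaa  a
    1  a$cbdafbcefaedba  a
    2  aa$cbdafbcefaedb  b
    3  aedbaa$cbdafbcef  f
    4  afbcefaedbaa$cbd  d
    5  baa$cbdafbcefaed  d
    6  bcefaedbaa$cbdaf  f
    7  bdafbcefaedbaa$c  c
    8  cbdafbcefaedbaa$  $
    9  cefaedbaa$cbdafb  b
   10  dafbcefaedbaa$cb  b
   11  dbaa$cbdafbcefae  e
   12  edbaa$cbdafbcefa  a
   13  efaedbaa$cbdafbc  c
   14  faedbaa$cbdafbce  e
   15  fbcefaedbaa$cbda  a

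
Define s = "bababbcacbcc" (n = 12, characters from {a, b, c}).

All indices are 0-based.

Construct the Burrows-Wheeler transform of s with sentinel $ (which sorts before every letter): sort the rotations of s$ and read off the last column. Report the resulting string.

cbbc$aabccbab

rank  rotation       last
    0  $bababbcacbcc  c
    1  ababbcacbcc$b  b
    2  abbcacbcc$bab  b
    3  acbcc$bababbc  c
    4  bababbcacbcc$  $
    5  babbcacbcc$ba  a
    6  bbcacbcc$baba  a
    7  bcacbcc$babab  b
    8  bcc$bababbcac  c
    9  c$bababbcacbc  c
   10  cacbcc$bababb  b
   11  cbcc$bababbca  a
   12  cc$bababbcacb  b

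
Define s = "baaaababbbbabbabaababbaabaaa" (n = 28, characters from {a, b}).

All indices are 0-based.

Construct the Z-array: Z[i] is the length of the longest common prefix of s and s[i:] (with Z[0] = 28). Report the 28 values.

[28, 0, 0, 0, 0, 2, 0, 1, 1, 1, 2, 0, 1, 2, 0, 3, 0, 0, 2, 0, 1, 3, 0, 0, 4, 0, 0, 0]

Z[0]=28
i=1: fresh scan; Z[1]=0
i=2: fresh scan; Z[2]=0
i=3: fresh scan; Z[3]=0
i=4: fresh scan; Z[4]=0
i=5: fresh scan; Z[5]=2 extend→box=[5,7)
i=6: min(r-i=1, Z[1]=0)=0; Z[6]=0
i=7: fresh scan; Z[7]=1 extend→box=[7,8)
i=8: fresh scan; Z[8]=1 extend→box=[8,9)
i=9: fresh scan; Z[9]=1 extend→box=[9,10)
i=10: fresh scan; Z[10]=2 extend→box=[10,12)
i=11: min(r-i=1, Z[1]=0)=0; Z[11]=0
i=12: fresh scan; Z[12]=1 extend→box=[12,13)
i=13: fresh scan; Z[13]=2 extend→box=[13,15)
i=14: min(r-i=1, Z[1]=0)=0; Z[14]=0
i=15: fresh scan; Z[15]=3 extend→box=[15,18)
i=16: min(r-i=2, Z[1]=0)=0; Z[16]=0
i=17: min(r-i=1, Z[2]=0)=0; Z[17]=0
i=18: fresh scan; Z[18]=2 extend→box=[18,20)
i=19: min(r-i=1, Z[1]=0)=0; Z[19]=0
i=20: fresh scan; Z[20]=1 extend→box=[20,21)
i=21: fresh scan; Z[21]=3 extend→box=[21,24)
i=22: min(r-i=2, Z[1]=0)=0; Z[22]=0
i=23: min(r-i=1, Z[2]=0)=0; Z[23]=0
i=24: fresh scan; Z[24]=4 extend→box=[24,28)
i=25: min(r-i=3, Z[1]=0)=0; Z[25]=0
i=26: min(r-i=2, Z[2]=0)=0; Z[26]=0
i=27: min(r-i=1, Z[3]=0)=0; Z[27]=0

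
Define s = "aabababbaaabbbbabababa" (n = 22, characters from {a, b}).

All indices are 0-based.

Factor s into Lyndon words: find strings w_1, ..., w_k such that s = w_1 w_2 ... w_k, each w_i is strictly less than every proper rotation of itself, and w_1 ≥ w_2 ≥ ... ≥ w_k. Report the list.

["aabababb", "aaabbbbababab", "a"]

emit factor 1: 'aabababb' (i=0, period=8)
emit factor 2: 'aaabbbbababab' (i=8, period=13)
emit factor 3: 'a' (i=21, period=1)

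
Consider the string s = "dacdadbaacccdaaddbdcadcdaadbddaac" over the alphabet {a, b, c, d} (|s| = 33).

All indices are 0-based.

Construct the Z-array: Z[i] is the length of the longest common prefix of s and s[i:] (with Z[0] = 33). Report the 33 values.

[33, 0, 0, 2, 0, 1, 0, 0, 0, 0, 0, 0, 2, 0, 0, 1, 1, 0, 1, 0, 0, 1, 0, 2, 0, 0, 1, 0, 1, 2, 0, 0, 0]

Z[0]=33
i=1: fresh scan; Z[1]=0
i=2: fresh scan; Z[2]=0
i=3: fresh scan; Z[3]=2 grow→box=[3,5)
i=4: min(r-i=1, Z[1]=0)=0; Z[4]=0
i=5: fresh scan; Z[5]=1 grow→box=[5,6)
i=6: fresh scan; Z[6]=0
i=7: fresh scan; Z[7]=0
i=8: fresh scan; Z[8]=0
i=9: fresh scan; Z[9]=0
i=10: fresh scan; Z[10]=0
i=11: fresh scan; Z[11]=0
i=12: fresh scan; Z[12]=2 grow→box=[12,14)
i=13: min(r-i=1, Z[1]=0)=0; Z[13]=0
i=14: fresh scan; Z[14]=0
i=15: fresh scan; Z[15]=1 grow→box=[15,16)
i=16: fresh scan; Z[16]=1 grow→box=[16,17)
i=17: fresh scan; Z[17]=0
i=18: fresh scan; Z[18]=1 grow→box=[18,19)
i=19: fresh scan; Z[19]=0
i=20: fresh scan; Z[20]=0
i=21: fresh scan; Z[21]=1 grow→box=[21,22)
i=22: fresh scan; Z[22]=0
i=23: fresh scan; Z[23]=2 grow→box=[23,25)
i=24: min(r-i=1, Z[1]=0)=0; Z[24]=0
i=25: fresh scan; Z[25]=0
i=26: fresh scan; Z[26]=1 grow→box=[26,27)
i=27: fresh scan; Z[27]=0
i=28: fresh scan; Z[28]=1 grow→box=[28,29)
i=29: fresh scan; Z[29]=2 grow→box=[29,31)
i=30: min(r-i=1, Z[1]=0)=0; Z[30]=0
i=31: fresh scan; Z[31]=0
i=32: fresh scan; Z[32]=0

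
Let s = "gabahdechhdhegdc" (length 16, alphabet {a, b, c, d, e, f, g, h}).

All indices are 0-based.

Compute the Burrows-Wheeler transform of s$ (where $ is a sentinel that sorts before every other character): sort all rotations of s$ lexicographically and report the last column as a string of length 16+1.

cgbadeghhdh$eahdc

rank  rotation           last
    0  $gabahdechhdhegdc  c
    1  abahdechhdhegdc$g  g
    2  ahdechhdhegdc$gab  b
    3  bahdechhdhegdc$ga  a
    4  c$gabahdechhdhegd  d
    5  chhdhegdc$gabahde  e
    6  dc$gabahdechhdheg  g
    7  dechhdhegdc$gabah  h
    8  dhegdc$gabahdechh  h
    9  echhdhegdc$gabahd  d
   10  egdc$gabahdechhdh  h
   11  gabahdechhdhegdc$  $
   12  gdc$gabahdechhdhe  e
   13  hdechhdhegdc$gaba  a
   14  hdhegdc$gabahdech  h
   15  hegdc$gabahdechhd  d
   16  hhdhegdc$gabahdec  c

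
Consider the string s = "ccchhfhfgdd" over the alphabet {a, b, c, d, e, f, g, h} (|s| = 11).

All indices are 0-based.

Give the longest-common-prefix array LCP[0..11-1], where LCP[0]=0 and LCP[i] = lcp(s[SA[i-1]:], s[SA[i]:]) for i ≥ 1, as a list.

[0, 2, 1, 0, 1, 0, 1, 0, 0, 2, 1]

rank | idx | suffix
   0 |   0 | ccchhfhfgdd
   1 |   1 | cchhfhfgdd
   2 |   2 | chhfhfgdd
   3 |  10 | d
   4 |   9 | dd
   5 |   7 | fgdd
   6 |   5 | fhfgdd
   7 |   8 | gdd
   8 |   6 | hfgdd
   9 |   4 | hfhfgdd
  10 |   3 | hhfhfgdd

SA = [0, 1, 2, 10, 9, 7, 5, 8, 6, 4, 3]
i: (SA[i-1],SA[i]) lcp shared
  1: (0,1) 2 'cc'
  2: (1,2) 1 'c'
  3: (2,10) 0 ''
  4: (10,9) 1 'd'
  5: (9,7) 0 ''
  6: (7,5) 1 'f'
  7: (5,8) 0 ''
  8: (8,6) 0 ''
  9: (6,4) 2 'hf'
  10: (4,3) 1 'h'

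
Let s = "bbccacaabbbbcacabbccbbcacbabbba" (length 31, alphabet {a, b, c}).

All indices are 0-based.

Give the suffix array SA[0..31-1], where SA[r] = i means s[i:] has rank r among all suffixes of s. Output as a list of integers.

rank | idx | suffix
   0 |  30 | a
   1 |   6 | aabbbbcacabbccbbcacbabbba
   2 |  26 | abbba
   3 |   7 | abbbbcacabbccbbcacbabbba
   4 |  15 | abbccbbcacbabbba
   5 |   4 | acaabbbbcacabbccbbcacbabbba
   6 |  13 | acabbccbbcacbabbba
   7 |  23 | acbabbba
   8 |  29 | ba
   9 |  25 | babbba
  10 |  28 | bba
  11 |  27 | bbba
  12 |   8 | bbbbcacabbccbbcacbabbba
  13 |   9 | bbbcacabbccbbcacbabbba
  14 |  10 | bbcacabbccbbcacbabbba
  15 |  20 | bbcacbabbba
  16 |   0 | bbccacaabbbbcacabbccbbcacbabbba
  17 |  16 | bbccbbcacbabbba
  18 |  11 | bcacabbccbbcacbabbba
  19 |  21 | bcacbabbba
  20 |   1 | bccacaabbbbcacabbccbbcacbabbba
  21 |  17 | bccbbcacbabbba
  22 |   5 | caabbbbcacabbccbbcacbabbba
  23 |  14 | cabbccbbcacbabbba
  24 |   3 | cacaabbbbcacabbccbbcacbabbba
  25 |  12 | cacabbccbbcacbabbba
  26 |  22 | cacbabbba
  27 |  24 | cbabbba
  28 |  19 | cbbcacbabbba
  29 |   2 | ccacaabbbbcacabbccbbcacbabbba
  30 |  18 | ccbbcacbabbba

[30, 6, 26, 7, 15, 4, 13, 23, 29, 25, 28, 27, 8, 9, 10, 20, 0, 16, 11, 21, 1, 17, 5, 14, 3, 12, 22, 24, 19, 2, 18]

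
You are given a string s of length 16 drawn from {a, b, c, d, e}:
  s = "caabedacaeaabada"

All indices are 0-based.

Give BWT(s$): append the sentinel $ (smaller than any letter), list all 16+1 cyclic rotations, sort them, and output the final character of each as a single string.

rank  rotation           last
    0  $caabedacaeaabada  a
    1  a$caabedacaeaabad  d
    2  aabada$caabedacae  e
    3  aabedacaeaabada$c  c
    4  abada$caabedacaea  a
    5  abedacaeaabada$ca  a
    6  acaeaabada$caabed  d
    7  ada$caabedacaeaab  b
    8  aeaabada$caabedac  c
    9  bada$caabedacaeaa  a
   10  bedacaeaabada$caa  a
   11  caabedacaeaabada$  $
   12  caeaabada$caabeda  a
   13  da$caabedacaeaaba  a
   14  dacaeaabada$caabe  e
   15  eaabada$caabedaca  a
   16  edacaeaabada$caab  b

adecaadbcaa$aaeab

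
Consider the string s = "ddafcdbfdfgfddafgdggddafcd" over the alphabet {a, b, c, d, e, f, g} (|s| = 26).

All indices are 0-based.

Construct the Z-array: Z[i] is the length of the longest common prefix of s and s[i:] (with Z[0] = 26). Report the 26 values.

Z[0]=26
i=1: fresh scan; Z[1]=1 extend→box=[1,2)
i=2: fresh scan; Z[2]=0
i=3: fresh scan; Z[3]=0
i=4: fresh scan; Z[4]=0
i=5: fresh scan; Z[5]=1 extend→box=[5,6)
i=6: fresh scan; Z[6]=0
i=7: fresh scan; Z[7]=0
i=8: fresh scan; Z[8]=1 extend→box=[8,9)
i=9: fresh scan; Z[9]=0
i=10: fresh scan; Z[10]=0
i=11: fresh scan; Z[11]=0
i=12: fresh scan; Z[12]=4 extend→box=[12,16)
i=13: min(r-i=3, Z[1]=1)=1; Z[13]=1
i=14: min(r-i=2, Z[2]=0)=0; Z[14]=0
i=15: min(r-i=1, Z[3]=0)=0; Z[15]=0
i=16: fresh scan; Z[16]=0
i=17: fresh scan; Z[17]=1 extend→box=[17,18)
i=18: fresh scan; Z[18]=0
i=19: fresh scan; Z[19]=0
i=20: fresh scan; Z[20]=6 extend→box=[20,26)
i=21: min(r-i=5, Z[1]=1)=1; Z[21]=1
i=22: min(r-i=4, Z[2]=0)=0; Z[22]=0
i=23: min(r-i=3, Z[3]=0)=0; Z[23]=0
i=24: min(r-i=2, Z[4]=0)=0; Z[24]=0
i=25: min(r-i=1, Z[5]=1)=1; Z[25]=1

[26, 1, 0, 0, 0, 1, 0, 0, 1, 0, 0, 0, 4, 1, 0, 0, 0, 1, 0, 0, 6, 1, 0, 0, 0, 1]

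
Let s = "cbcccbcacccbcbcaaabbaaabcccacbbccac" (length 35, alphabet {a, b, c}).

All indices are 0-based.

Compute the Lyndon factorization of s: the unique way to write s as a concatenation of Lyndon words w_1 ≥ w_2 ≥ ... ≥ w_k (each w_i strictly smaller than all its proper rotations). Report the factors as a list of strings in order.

["c", "bccc", "bc", "acccbcbc", "aaabbaaabcccacbbccac"]

emit factor 1: 'c' (i=0, period=1)
emit factor 2: 'bccc' (i=1, period=4)
emit factor 3: 'bc' (i=5, period=2)
emit factor 4: 'acccbcbc' (i=7, period=8)
emit factor 5: 'aaabbaaabcccacbbccac' (i=15, period=20)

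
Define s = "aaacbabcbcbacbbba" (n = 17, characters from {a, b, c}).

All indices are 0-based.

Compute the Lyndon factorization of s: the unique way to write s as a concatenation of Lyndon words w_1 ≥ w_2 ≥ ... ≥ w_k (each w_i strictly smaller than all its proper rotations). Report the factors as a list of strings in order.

["aaacbabcbcbacbbb", "a"]

emit factor 1: 'aaacbabcbcbacbbb' (i=0, period=16)
emit factor 2: 'a' (i=16, period=1)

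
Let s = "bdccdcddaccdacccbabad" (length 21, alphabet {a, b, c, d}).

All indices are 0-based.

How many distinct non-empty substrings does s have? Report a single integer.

rank | idx | suffix
   0 |  17 | abad
   1 |  12 | acccbabad
   2 |   8 | accdacccbabad
   3 |  19 | ad
   4 |  16 | babad
   5 |  18 | bad
   6 |   0 | bdccdcddaccdacccbabad
   7 |  15 | cbabad
   8 |  14 | ccbabad
   9 |  13 | cccbabad
  10 |   9 | ccdacccbabad
  11 |   2 | ccdcddaccdacccbabad
  12 |  10 | cdacccbabad
  13 |   3 | cdcddaccdacccbabad
  14 |   5 | cddaccdacccbabad
  15 |  20 | d
  16 |  11 | dacccbabad
  17 |   7 | daccdacccbabad
  18 |   1 | dccdcddaccdacccbabad
  19 |   4 | dcddaccdacccbabad
  20 |   6 | ddaccdacccbabad

SA = [17, 12, 8, 19, 16, 18, 0, 15, 14, 13, 9, 2, 10, 3, 5, 20, 11, 7, 1, 4, 6]
rank  pair      lcp
   1  s[17:],s[12:]  1  'a'
   2  s[12:],s[8:]  3  'acc'
   3  s[8:],s[19:]  1  'a'
   4  s[19:],s[16:]  0  ''
   5  s[16:],s[18:]  2  'ba'
   6  s[18:],s[0:]  1  'b'
   7  s[0:],s[15:]  0  ''
   8  s[15:],s[14:]  1  'c'
   9  s[14:],s[13:]  2  'cc'
  10  s[13:],s[9:]  2  'cc'
  11  s[9:],s[2:]  3  'ccd'
  12  s[2:],s[10:]  1  'c'
  13  s[10:],s[3:]  2  'cd'
  14  s[3:],s[5:]  2  'cd'
  15  s[5:],s[20:]  0  ''
  16  s[20:],s[11:]  1  'd'
  17  s[11:],s[7:]  4  'dacc'
  18  s[7:],s[1:]  1  'd'
  19  s[1:],s[4:]  2  'dc'
  20  s[4:],s[6:]  1  'd'

n(n+1)/2 = 21·22/2 = 231
Σ LCP = 0 + 1 + 3 + 1 + 0 + 2 + 1 + 0 + 1 + 2 + 2 + 3 + 1 + 2 + 2 + 0 + 1 + 4 + 1 + 2 + 1 = 30
distinct = 231 − 30 = 201

201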